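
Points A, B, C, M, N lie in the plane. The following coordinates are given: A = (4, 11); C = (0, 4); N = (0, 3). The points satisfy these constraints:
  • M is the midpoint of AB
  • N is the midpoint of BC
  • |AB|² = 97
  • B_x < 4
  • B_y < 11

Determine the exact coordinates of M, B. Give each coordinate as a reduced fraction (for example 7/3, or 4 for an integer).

1. B_x = 0  [B = 2·N−C = 2·(0, 3)−(0, 4)]
2. B_y = 2  [B = 2·N−C = 2·(0, 3)−(0, 4)]
   so B = (0, 2)
3. M_x = 2  [2·M = A+B = (4, 11)+(0, 2)]
4. M_y = 13/2  [2·M = A+B = (4, 11)+(0, 2)]
   so M = (2, 13/2)

M = (2, 13/2)
B = (0, 2)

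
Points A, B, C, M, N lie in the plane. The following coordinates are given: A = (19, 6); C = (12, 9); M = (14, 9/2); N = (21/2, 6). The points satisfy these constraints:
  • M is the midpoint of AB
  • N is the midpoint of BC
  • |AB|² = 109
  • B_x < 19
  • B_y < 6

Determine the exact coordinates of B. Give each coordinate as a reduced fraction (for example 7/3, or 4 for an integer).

1. B_x = 9  [B = 2·M−A = 2·(14, 9/2)−(19, 6)]
2. B_y = 3  [B = 2·M−A = 2·(14, 9/2)−(19, 6)]
   so B = (9, 3)

B = (9, 3)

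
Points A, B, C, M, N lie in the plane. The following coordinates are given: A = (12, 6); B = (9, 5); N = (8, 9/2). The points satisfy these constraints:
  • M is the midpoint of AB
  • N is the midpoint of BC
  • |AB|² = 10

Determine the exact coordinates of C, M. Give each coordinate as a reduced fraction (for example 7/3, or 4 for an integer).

C = (7, 4)
M = (21/2, 11/2)

1. M_x = 21/2  [2·M = A+B = (12, 6)+(9, 5)]
2. M_y = 11/2  [2·M = A+B = (12, 6)+(9, 5)]
   so M = (21/2, 11/2)
3. C_x = 7  [C = 2·N−B = 2·(8, 9/2)−(9, 5)]
4. C_y = 4  [C = 2·N−B = 2·(8, 9/2)−(9, 5)]
   so C = (7, 4)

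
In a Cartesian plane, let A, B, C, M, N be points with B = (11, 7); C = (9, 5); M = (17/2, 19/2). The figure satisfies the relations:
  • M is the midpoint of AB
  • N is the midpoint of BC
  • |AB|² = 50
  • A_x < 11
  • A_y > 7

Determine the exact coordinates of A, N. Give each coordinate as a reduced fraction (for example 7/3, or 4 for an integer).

A = (6, 12)
N = (10, 6)

1. A_x = 6  [A = 2·M−B = 2·(17/2, 19/2)−(11, 7)]
2. A_y = 12  [A = 2·M−B = 2·(17/2, 19/2)−(11, 7)]
   so A = (6, 12)
3. N_x = 10  [2·N = B+C = (11, 7)+(9, 5)]
4. N_y = 6  [2·N = B+C = (11, 7)+(9, 5)]
   so N = (10, 6)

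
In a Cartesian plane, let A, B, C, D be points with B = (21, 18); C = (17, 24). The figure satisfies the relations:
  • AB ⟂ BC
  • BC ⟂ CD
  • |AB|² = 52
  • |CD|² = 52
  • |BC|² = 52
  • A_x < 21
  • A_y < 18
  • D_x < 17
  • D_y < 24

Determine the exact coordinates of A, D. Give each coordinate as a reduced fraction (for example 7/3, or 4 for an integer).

A = (15, 14)
D = (11, 20)

1. A_x = 15  [[AB ⟂ BC ⇒ 4x-6y+24=0] ∩ [|A−(21, 18)|²=52]]
2. A_y = 14  [[AB ⟂ BC ⇒ 4x-6y+24=0] ∩ [|A−(21, 18)|²=52]]
   so A = (15, 14)
3. D_x = 11  [[BC ⟂ CD ⇒ -4x+6y-76=0] ∩ [|D−(17, 24)|²=52]]
4. D_y = 20  [[BC ⟂ CD ⇒ -4x+6y-76=0] ∩ [|D−(17, 24)|²=52]]
   so D = (11, 20)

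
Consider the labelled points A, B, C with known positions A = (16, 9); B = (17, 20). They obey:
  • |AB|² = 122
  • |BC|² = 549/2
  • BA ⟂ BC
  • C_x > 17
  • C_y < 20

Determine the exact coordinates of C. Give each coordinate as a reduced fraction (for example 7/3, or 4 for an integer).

C = (67/2, 37/2)

1. C_x = 67/2  [[BA ⟂ BC ⇒ -1x-11y+237=0] ∩ [|C−(17, 20)|²=549/2]]
2. C_y = 37/2  [[BA ⟂ BC ⇒ -1x-11y+237=0] ∩ [|C−(17, 20)|²=549/2]]
   so C = (67/2, 37/2)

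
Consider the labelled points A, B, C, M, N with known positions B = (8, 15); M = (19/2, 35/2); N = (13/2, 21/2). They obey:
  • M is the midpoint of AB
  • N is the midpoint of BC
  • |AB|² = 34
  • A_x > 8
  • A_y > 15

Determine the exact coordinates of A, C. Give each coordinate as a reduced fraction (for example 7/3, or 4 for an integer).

A = (11, 20)
C = (5, 6)

1. A_x = 11  [A = 2·M−B = 2·(19/2, 35/2)−(8, 15)]
2. A_y = 20  [A = 2·M−B = 2·(19/2, 35/2)−(8, 15)]
   so A = (11, 20)
3. C_x = 5  [C = 2·N−B = 2·(13/2, 21/2)−(8, 15)]
4. C_y = 6  [C = 2·N−B = 2·(13/2, 21/2)−(8, 15)]
   so C = (5, 6)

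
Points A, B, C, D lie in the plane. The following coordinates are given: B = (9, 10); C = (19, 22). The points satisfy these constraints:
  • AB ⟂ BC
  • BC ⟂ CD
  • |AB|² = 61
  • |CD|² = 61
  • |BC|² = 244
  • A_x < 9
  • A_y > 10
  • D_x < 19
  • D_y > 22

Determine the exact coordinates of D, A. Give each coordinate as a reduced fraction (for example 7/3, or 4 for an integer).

D = (13, 27)
A = (3, 15)

1. D_x = 13  [[BC ⟂ CD ⇒ 10x+12y-454=0] ∩ [|D−(19, 22)|²=61]]
2. D_y = 27  [[BC ⟂ CD ⇒ 10x+12y-454=0] ∩ [|D−(19, 22)|²=61]]
   so D = (13, 27)
3. A_x = 3  [[AB ⟂ BC ⇒ -10x-12y+210=0] ∩ [|A−(9, 10)|²=61]]
4. A_y = 15  [[AB ⟂ BC ⇒ -10x-12y+210=0] ∩ [|A−(9, 10)|²=61]]
   so A = (3, 15)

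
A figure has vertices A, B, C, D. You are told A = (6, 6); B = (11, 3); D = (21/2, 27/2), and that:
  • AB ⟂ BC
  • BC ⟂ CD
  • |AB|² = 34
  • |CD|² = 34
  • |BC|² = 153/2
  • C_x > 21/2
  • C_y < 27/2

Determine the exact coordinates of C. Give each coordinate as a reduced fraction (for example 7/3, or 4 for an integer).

1. C_x = 31/2  [[AB ⟂ BC ⇒ 5x-3y-46=0] ∩ [|C−(21/2, 27/2)|²=34]]
2. C_y = 21/2  [[AB ⟂ BC ⇒ 5x-3y-46=0] ∩ [|C−(21/2, 27/2)|²=34]]
   so C = (31/2, 21/2)

C = (31/2, 21/2)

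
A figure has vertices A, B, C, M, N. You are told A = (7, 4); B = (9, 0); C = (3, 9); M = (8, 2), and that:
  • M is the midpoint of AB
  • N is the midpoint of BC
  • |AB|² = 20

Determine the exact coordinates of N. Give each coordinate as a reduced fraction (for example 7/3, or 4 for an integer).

1. N_x = 6  [2·N = B+C = (9, 0)+(3, 9)]
2. N_y = 9/2  [2·N = B+C = (9, 0)+(3, 9)]
   so N = (6, 9/2)

N = (6, 9/2)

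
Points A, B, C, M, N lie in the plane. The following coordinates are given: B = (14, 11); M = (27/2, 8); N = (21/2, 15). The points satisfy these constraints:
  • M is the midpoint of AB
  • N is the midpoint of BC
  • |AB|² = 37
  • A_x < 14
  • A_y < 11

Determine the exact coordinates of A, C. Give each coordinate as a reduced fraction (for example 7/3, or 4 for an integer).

1. A_x = 13  [A = 2·M−B = 2·(27/2, 8)−(14, 11)]
2. A_y = 5  [A = 2·M−B = 2·(27/2, 8)−(14, 11)]
   so A = (13, 5)
3. C_x = 7  [C = 2·N−B = 2·(21/2, 15)−(14, 11)]
4. C_y = 19  [C = 2·N−B = 2·(21/2, 15)−(14, 11)]
   so C = (7, 19)

A = (13, 5)
C = (7, 19)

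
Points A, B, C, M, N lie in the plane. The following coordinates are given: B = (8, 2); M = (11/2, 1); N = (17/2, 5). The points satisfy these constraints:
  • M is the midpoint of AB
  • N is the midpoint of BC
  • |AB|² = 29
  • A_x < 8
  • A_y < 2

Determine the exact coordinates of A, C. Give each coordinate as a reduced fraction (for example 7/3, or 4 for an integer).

1. A_x = 3  [A = 2·M−B = 2·(11/2, 1)−(8, 2)]
2. A_y = 0  [A = 2·M−B = 2·(11/2, 1)−(8, 2)]
   so A = (3, 0)
3. C_x = 9  [C = 2·N−B = 2·(17/2, 5)−(8, 2)]
4. C_y = 8  [C = 2·N−B = 2·(17/2, 5)−(8, 2)]
   so C = (9, 8)

A = (3, 0)
C = (9, 8)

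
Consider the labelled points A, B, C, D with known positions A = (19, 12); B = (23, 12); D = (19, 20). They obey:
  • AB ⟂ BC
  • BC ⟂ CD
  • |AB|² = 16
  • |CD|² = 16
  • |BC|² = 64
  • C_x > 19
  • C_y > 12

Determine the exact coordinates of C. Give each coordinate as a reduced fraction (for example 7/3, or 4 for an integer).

C = (23, 20)

1. C_x = 23  [[AB ⟂ BC ⇒ 4x-92=0] ∩ [|C−(19, 20)|²=16]]
2. C_y = 20  [[AB ⟂ BC ⇒ 4x-92=0] ∩ [|C−(19, 20)|²=16]]
   so C = (23, 20)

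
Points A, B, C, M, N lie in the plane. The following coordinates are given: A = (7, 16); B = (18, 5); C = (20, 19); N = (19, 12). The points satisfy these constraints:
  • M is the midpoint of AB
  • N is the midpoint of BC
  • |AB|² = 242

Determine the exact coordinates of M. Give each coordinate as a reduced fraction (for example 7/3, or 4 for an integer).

1. M_x = 25/2  [2·M = A+B = (7, 16)+(18, 5)]
2. M_y = 21/2  [2·M = A+B = (7, 16)+(18, 5)]
   so M = (25/2, 21/2)

M = (25/2, 21/2)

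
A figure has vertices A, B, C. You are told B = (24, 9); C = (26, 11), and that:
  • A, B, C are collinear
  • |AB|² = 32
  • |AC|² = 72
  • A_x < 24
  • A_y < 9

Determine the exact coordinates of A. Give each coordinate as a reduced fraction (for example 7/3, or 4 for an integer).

1. A_x = 20  [[A, B, C are collinear ⇒ -2x+2y+30=0] ∩ [|A−(24, 9)|²=32]]
2. A_y = 5  [[A, B, C are collinear ⇒ -2x+2y+30=0] ∩ [|A−(24, 9)|²=32]]
   so A = (20, 5)

A = (20, 5)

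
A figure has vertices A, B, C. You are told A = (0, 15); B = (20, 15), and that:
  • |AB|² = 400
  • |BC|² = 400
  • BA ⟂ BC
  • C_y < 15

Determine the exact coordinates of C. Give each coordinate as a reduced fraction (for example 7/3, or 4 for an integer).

1. C_x = 20  [[BA ⟂ BC ⇒ -20x+400=0] ∩ [|C−(20, 15)|²=400]]
2. C_y = -5  [[BA ⟂ BC ⇒ -20x+400=0] ∩ [|C−(20, 15)|²=400]]
   so C = (20, -5)

C = (20, -5)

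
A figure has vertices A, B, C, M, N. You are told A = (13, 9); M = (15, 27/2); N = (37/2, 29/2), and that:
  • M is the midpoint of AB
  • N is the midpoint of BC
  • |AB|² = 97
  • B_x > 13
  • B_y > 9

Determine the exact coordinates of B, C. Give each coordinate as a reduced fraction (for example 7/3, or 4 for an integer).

B = (17, 18)
C = (20, 11)

1. B_x = 17  [B = 2·M−A = 2·(15, 27/2)−(13, 9)]
2. B_y = 18  [B = 2·M−A = 2·(15, 27/2)−(13, 9)]
   so B = (17, 18)
3. C_x = 20  [C = 2·N−B = 2·(37/2, 29/2)−(17, 18)]
4. C_y = 11  [C = 2·N−B = 2·(37/2, 29/2)−(17, 18)]
   so C = (20, 11)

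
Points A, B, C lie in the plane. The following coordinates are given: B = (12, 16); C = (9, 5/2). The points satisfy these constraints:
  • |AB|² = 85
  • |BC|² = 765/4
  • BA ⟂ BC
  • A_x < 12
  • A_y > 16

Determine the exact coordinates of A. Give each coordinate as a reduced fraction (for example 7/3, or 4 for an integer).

A = (3, 18)

1. A_x = 3  [[BA ⟂ BC ⇒ -3x-27/2y+252=0] ∩ [|A−(12, 16)|²=85]]
2. A_y = 18  [[BA ⟂ BC ⇒ -3x-27/2y+252=0] ∩ [|A−(12, 16)|²=85]]
   so A = (3, 18)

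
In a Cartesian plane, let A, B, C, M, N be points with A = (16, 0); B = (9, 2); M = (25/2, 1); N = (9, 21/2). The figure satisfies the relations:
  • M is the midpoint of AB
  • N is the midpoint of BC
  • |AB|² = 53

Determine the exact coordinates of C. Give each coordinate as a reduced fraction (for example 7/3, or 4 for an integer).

C = (9, 19)

1. C_x = 9  [C = 2·N−B = 2·(9, 21/2)−(9, 2)]
2. C_y = 19  [C = 2·N−B = 2·(9, 21/2)−(9, 2)]
   so C = (9, 19)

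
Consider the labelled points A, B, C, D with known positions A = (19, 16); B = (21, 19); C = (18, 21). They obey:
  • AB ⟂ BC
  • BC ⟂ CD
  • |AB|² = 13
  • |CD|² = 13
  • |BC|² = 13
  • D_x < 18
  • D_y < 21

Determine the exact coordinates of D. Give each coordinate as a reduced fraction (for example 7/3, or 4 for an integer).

D = (16, 18)

1. D_x = 16  [[BC ⟂ CD ⇒ -3x+2y+12=0] ∩ [|D−(18, 21)|²=13]]
2. D_y = 18  [[BC ⟂ CD ⇒ -3x+2y+12=0] ∩ [|D−(18, 21)|²=13]]
   so D = (16, 18)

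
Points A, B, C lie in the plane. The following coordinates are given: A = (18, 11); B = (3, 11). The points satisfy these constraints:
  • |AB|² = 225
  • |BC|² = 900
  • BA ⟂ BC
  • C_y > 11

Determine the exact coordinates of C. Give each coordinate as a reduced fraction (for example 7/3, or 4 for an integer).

C = (3, 41)

1. C_x = 3  [[BA ⟂ BC ⇒ 15x-45=0] ∩ [|C−(3, 11)|²=900]]
2. C_y = 41  [[BA ⟂ BC ⇒ 15x-45=0] ∩ [|C−(3, 11)|²=900]]
   so C = (3, 41)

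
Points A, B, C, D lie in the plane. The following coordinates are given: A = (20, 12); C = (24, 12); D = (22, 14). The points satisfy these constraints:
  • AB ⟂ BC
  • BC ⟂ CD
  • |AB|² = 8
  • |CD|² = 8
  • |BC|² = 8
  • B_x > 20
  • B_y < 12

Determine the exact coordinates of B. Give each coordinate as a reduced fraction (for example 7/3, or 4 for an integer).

B = (22, 10)

1. B_x = 22  [[BC ⟂ CD ⇒ 2x-2y-24=0] ∩ [|B−(20, 12)|²=8]]
2. B_y = 10  [[BC ⟂ CD ⇒ 2x-2y-24=0] ∩ [|B−(20, 12)|²=8]]
   so B = (22, 10)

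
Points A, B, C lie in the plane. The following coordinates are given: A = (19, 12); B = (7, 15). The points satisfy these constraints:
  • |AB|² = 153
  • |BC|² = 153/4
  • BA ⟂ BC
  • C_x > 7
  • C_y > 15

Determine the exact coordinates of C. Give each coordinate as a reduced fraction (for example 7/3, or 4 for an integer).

C = (17/2, 21)

1. C_x = 17/2  [[BA ⟂ BC ⇒ 12x-3y-39=0] ∩ [|C−(7, 15)|²=153/4]]
2. C_y = 21  [[BA ⟂ BC ⇒ 12x-3y-39=0] ∩ [|C−(7, 15)|²=153/4]]
   so C = (17/2, 21)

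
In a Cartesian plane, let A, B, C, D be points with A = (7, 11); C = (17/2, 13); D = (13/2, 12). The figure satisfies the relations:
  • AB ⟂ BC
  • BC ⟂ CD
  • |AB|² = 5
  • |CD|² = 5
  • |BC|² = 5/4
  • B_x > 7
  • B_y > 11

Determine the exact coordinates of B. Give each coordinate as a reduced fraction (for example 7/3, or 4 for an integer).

B = (9, 12)

1. B_x = 9  [[BC ⟂ CD ⇒ 2x+1y-30=0] ∩ [|B−(7, 11)|²=5]]
2. B_y = 12  [[BC ⟂ CD ⇒ 2x+1y-30=0] ∩ [|B−(7, 11)|²=5]]
   so B = (9, 12)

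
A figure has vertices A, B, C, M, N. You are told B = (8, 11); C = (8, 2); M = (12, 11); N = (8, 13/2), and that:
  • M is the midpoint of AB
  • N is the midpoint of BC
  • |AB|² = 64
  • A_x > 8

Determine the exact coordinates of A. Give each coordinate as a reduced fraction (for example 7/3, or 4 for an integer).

1. A_x = 16  [A = 2·M−B = 2·(12, 11)−(8, 11)]
2. A_y = 11  [A = 2·M−B = 2·(12, 11)−(8, 11)]
   so A = (16, 11)

A = (16, 11)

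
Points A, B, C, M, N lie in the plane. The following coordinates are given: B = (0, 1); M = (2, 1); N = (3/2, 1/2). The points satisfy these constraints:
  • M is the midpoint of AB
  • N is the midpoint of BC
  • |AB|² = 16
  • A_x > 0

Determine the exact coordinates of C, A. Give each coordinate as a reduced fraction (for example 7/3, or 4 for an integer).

1. A_x = 4  [A = 2·M−B = 2·(2, 1)−(0, 1)]
2. A_y = 1  [A = 2·M−B = 2·(2, 1)−(0, 1)]
   so A = (4, 1)
3. C_x = 3  [C = 2·N−B = 2·(3/2, 1/2)−(0, 1)]
4. C_y = 0  [C = 2·N−B = 2·(3/2, 1/2)−(0, 1)]
   so C = (3, 0)

C = (3, 0)
A = (4, 1)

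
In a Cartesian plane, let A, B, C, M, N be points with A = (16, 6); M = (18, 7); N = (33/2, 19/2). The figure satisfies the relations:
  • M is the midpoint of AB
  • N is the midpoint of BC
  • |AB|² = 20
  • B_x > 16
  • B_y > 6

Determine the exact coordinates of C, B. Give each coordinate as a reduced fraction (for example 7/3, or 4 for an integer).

1. B_x = 20  [B = 2·M−A = 2·(18, 7)−(16, 6)]
2. B_y = 8  [B = 2·M−A = 2·(18, 7)−(16, 6)]
   so B = (20, 8)
3. C_x = 13  [C = 2·N−B = 2·(33/2, 19/2)−(20, 8)]
4. C_y = 11  [C = 2·N−B = 2·(33/2, 19/2)−(20, 8)]
   so C = (13, 11)

C = (13, 11)
B = (20, 8)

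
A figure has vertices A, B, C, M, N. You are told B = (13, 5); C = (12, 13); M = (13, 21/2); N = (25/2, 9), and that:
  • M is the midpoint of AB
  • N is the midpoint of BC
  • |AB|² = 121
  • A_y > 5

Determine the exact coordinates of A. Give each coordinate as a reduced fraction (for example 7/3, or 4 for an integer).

1. A_x = 13  [A = 2·M−B = 2·(13, 21/2)−(13, 5)]
2. A_y = 16  [A = 2·M−B = 2·(13, 21/2)−(13, 5)]
   so A = (13, 16)

A = (13, 16)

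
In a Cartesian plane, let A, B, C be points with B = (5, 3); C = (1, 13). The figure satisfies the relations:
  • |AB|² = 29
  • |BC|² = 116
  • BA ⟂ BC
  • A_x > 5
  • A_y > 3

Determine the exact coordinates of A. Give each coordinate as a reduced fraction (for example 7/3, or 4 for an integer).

1. A_x = 10  [[BA ⟂ BC ⇒ -4x+10y-10=0] ∩ [|A−(5, 3)|²=29]]
2. A_y = 5  [[BA ⟂ BC ⇒ -4x+10y-10=0] ∩ [|A−(5, 3)|²=29]]
   so A = (10, 5)

A = (10, 5)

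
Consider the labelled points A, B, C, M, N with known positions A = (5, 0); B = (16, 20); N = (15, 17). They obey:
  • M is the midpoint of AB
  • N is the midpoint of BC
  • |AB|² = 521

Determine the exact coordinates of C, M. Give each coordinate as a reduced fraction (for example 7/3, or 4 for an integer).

C = (14, 14)
M = (21/2, 10)

1. M_x = 21/2  [2·M = A+B = (5, 0)+(16, 20)]
2. M_y = 10  [2·M = A+B = (5, 0)+(16, 20)]
   so M = (21/2, 10)
3. C_x = 14  [C = 2·N−B = 2·(15, 17)−(16, 20)]
4. C_y = 14  [C = 2·N−B = 2·(15, 17)−(16, 20)]
   so C = (14, 14)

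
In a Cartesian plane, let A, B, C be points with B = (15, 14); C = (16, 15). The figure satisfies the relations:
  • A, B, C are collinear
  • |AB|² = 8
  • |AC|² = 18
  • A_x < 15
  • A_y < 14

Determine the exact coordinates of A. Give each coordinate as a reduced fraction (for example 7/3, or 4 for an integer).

1. A_x = 13  [[A, B, C are collinear ⇒ -1x+1y+1=0] ∩ [|A−(15, 14)|²=8]]
2. A_y = 12  [[A, B, C are collinear ⇒ -1x+1y+1=0] ∩ [|A−(15, 14)|²=8]]
   so A = (13, 12)

A = (13, 12)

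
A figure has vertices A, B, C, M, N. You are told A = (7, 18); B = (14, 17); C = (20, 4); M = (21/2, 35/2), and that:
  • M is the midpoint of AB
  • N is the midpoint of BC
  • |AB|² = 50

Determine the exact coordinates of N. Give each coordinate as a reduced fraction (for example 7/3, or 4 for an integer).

1. N_x = 17  [2·N = B+C = (14, 17)+(20, 4)]
2. N_y = 21/2  [2·N = B+C = (14, 17)+(20, 4)]
   so N = (17, 21/2)

N = (17, 21/2)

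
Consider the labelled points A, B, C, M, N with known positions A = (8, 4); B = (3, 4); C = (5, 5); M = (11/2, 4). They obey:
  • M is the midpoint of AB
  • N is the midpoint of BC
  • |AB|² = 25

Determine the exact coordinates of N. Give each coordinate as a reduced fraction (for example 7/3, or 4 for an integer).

N = (4, 9/2)

1. N_x = 4  [2·N = B+C = (3, 4)+(5, 5)]
2. N_y = 9/2  [2·N = B+C = (3, 4)+(5, 5)]
   so N = (4, 9/2)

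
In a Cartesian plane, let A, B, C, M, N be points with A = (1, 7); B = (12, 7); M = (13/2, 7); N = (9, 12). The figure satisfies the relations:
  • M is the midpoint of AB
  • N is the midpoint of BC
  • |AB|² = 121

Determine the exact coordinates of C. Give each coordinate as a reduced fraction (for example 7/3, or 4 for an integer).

1. C_x = 6  [C = 2·N−B = 2·(9, 12)−(12, 7)]
2. C_y = 17  [C = 2·N−B = 2·(9, 12)−(12, 7)]
   so C = (6, 17)

C = (6, 17)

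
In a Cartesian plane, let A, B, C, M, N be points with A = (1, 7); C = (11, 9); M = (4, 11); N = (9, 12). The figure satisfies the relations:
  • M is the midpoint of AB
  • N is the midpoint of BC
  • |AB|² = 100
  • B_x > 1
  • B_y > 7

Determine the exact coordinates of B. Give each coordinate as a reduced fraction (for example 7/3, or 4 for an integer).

1. B_x = 7  [B = 2·M−A = 2·(4, 11)−(1, 7)]
2. B_y = 15  [B = 2·M−A = 2·(4, 11)−(1, 7)]
   so B = (7, 15)

B = (7, 15)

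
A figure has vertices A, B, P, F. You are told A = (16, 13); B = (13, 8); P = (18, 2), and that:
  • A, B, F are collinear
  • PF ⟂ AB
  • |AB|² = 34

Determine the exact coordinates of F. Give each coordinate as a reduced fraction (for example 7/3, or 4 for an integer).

1. F_x = 397/34  [[A, B, F are collinear ⇒ 5x-3y-41=0] ∩ [PF ⟂ AB ⇒ -3x-5y+64=0]]
2. F_y = 197/34  [[A, B, F are collinear ⇒ 5x-3y-41=0] ∩ [PF ⟂ AB ⇒ -3x-5y+64=0]]
   so F = (397/34, 197/34)

F = (397/34, 197/34)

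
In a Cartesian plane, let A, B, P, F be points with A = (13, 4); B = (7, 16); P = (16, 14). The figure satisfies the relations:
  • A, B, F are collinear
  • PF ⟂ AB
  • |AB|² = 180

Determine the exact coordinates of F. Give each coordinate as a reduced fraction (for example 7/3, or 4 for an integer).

F = (48/5, 54/5)

1. F_x = 48/5  [[A, B, F are collinear ⇒ -12x-6y+180=0] ∩ [PF ⟂ AB ⇒ -6x+12y-72=0]]
2. F_y = 54/5  [[A, B, F are collinear ⇒ -12x-6y+180=0] ∩ [PF ⟂ AB ⇒ -6x+12y-72=0]]
   so F = (48/5, 54/5)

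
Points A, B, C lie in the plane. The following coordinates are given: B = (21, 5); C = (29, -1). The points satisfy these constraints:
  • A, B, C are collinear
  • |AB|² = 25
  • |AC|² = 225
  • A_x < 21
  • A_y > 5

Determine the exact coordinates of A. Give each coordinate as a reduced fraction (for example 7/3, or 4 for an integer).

A = (17, 8)

1. A_x = 17  [[A, B, C are collinear ⇒ 6x+8y-166=0] ∩ [|A−(21, 5)|²=25]]
2. A_y = 8  [[A, B, C are collinear ⇒ 6x+8y-166=0] ∩ [|A−(21, 5)|²=25]]
   so A = (17, 8)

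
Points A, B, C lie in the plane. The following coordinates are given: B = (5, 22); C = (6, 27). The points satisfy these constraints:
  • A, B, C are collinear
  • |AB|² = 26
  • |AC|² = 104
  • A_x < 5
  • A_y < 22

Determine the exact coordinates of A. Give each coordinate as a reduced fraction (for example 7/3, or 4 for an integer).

1. A_x = 4  [[A, B, C are collinear ⇒ -5x+1y+3=0] ∩ [|A−(5, 22)|²=26]]
2. A_y = 17  [[A, B, C are collinear ⇒ -5x+1y+3=0] ∩ [|A−(5, 22)|²=26]]
   so A = (4, 17)

A = (4, 17)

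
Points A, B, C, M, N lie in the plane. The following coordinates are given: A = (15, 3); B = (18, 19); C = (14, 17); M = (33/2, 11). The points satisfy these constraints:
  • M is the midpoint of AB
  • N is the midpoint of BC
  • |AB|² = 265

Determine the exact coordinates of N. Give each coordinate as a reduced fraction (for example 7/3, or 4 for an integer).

1. N_x = 16  [2·N = B+C = (18, 19)+(14, 17)]
2. N_y = 18  [2·N = B+C = (18, 19)+(14, 17)]
   so N = (16, 18)

N = (16, 18)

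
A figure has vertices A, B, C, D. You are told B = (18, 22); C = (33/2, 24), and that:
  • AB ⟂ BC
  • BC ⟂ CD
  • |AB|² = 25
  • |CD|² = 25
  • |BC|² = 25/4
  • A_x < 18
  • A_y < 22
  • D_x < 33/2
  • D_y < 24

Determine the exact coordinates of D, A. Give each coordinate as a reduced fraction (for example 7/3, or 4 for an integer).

1. D_x = 25/2  [[BC ⟂ CD ⇒ -3/2x+2y-93/4=0] ∩ [|D−(33/2, 24)|²=25]]
2. D_y = 21  [[BC ⟂ CD ⇒ -3/2x+2y-93/4=0] ∩ [|D−(33/2, 24)|²=25]]
   so D = (25/2, 21)
3. A_x = 14  [[AB ⟂ BC ⇒ 3/2x-2y+17=0] ∩ [|A−(18, 22)|²=25]]
4. A_y = 19  [[AB ⟂ BC ⇒ 3/2x-2y+17=0] ∩ [|A−(18, 22)|²=25]]
   so A = (14, 19)

D = (25/2, 21)
A = (14, 19)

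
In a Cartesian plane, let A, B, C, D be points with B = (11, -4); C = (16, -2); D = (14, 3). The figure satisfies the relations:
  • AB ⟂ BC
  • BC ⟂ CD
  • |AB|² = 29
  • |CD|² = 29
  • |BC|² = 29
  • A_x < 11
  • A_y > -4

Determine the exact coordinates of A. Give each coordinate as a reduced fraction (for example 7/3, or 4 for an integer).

1. A_x = 9  [[AB ⟂ BC ⇒ -5x-2y+47=0] ∩ [|A−(11, -4)|²=29]]
2. A_y = 1  [[AB ⟂ BC ⇒ -5x-2y+47=0] ∩ [|A−(11, -4)|²=29]]
   so A = (9, 1)

A = (9, 1)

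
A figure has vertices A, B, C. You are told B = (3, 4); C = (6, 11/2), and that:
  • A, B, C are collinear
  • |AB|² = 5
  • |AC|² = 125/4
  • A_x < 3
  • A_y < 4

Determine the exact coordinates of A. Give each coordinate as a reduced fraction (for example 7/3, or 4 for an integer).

1. A_x = 1  [[A, B, C are collinear ⇒ -3/2x+3y-15/2=0] ∩ [|A−(3, 4)|²=5]]
2. A_y = 3  [[A, B, C are collinear ⇒ -3/2x+3y-15/2=0] ∩ [|A−(3, 4)|²=5]]
   so A = (1, 3)

A = (1, 3)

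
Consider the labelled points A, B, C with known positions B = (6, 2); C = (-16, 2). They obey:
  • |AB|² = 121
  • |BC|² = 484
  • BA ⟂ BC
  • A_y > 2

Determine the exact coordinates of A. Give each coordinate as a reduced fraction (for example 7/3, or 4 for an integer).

A = (6, 13)

1. A_x = 6  [[BA ⟂ BC ⇒ -22x+132=0] ∩ [|A−(6, 2)|²=121]]
2. A_y = 13  [[BA ⟂ BC ⇒ -22x+132=0] ∩ [|A−(6, 2)|²=121]]
   so A = (6, 13)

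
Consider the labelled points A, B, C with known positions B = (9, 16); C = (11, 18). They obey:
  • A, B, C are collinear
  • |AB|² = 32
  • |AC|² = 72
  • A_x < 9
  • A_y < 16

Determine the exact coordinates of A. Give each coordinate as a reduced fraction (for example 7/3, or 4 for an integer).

A = (5, 12)

1. A_x = 5  [[A, B, C are collinear ⇒ -2x+2y-14=0] ∩ [|A−(9, 16)|²=32]]
2. A_y = 12  [[A, B, C are collinear ⇒ -2x+2y-14=0] ∩ [|A−(9, 16)|²=32]]
   so A = (5, 12)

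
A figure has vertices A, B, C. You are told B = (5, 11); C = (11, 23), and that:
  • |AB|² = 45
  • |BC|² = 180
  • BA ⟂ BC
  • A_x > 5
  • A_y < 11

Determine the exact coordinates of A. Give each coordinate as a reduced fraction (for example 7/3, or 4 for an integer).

A = (11, 8)

1. A_x = 11  [[BA ⟂ BC ⇒ 6x+12y-162=0] ∩ [|A−(5, 11)|²=45]]
2. A_y = 8  [[BA ⟂ BC ⇒ 6x+12y-162=0] ∩ [|A−(5, 11)|²=45]]
   so A = (11, 8)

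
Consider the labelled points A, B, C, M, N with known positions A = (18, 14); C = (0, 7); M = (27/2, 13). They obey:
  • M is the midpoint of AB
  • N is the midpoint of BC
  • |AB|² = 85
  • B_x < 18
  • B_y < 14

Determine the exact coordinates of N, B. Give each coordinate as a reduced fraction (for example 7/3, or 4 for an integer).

N = (9/2, 19/2)
B = (9, 12)

1. B_x = 9  [B = 2·M−A = 2·(27/2, 13)−(18, 14)]
2. B_y = 12  [B = 2·M−A = 2·(27/2, 13)−(18, 14)]
   so B = (9, 12)
3. N_x = 9/2  [2·N = B+C = (9, 12)+(0, 7)]
4. N_y = 19/2  [2·N = B+C = (9, 12)+(0, 7)]
   so N = (9/2, 19/2)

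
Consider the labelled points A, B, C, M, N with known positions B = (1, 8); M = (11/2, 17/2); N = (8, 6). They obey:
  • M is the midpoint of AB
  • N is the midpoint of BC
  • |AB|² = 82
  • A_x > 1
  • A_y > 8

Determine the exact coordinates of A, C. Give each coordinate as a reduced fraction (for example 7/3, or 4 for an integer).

1. A_x = 10  [A = 2·M−B = 2·(11/2, 17/2)−(1, 8)]
2. A_y = 9  [A = 2·M−B = 2·(11/2, 17/2)−(1, 8)]
   so A = (10, 9)
3. C_x = 15  [C = 2·N−B = 2·(8, 6)−(1, 8)]
4. C_y = 4  [C = 2·N−B = 2·(8, 6)−(1, 8)]
   so C = (15, 4)

A = (10, 9)
C = (15, 4)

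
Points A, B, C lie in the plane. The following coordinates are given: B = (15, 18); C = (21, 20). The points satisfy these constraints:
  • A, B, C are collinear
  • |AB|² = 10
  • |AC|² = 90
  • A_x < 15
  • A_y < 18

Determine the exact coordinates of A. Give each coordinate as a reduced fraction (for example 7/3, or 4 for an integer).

1. A_x = 12  [[A, B, C are collinear ⇒ -2x+6y-78=0] ∩ [|A−(15, 18)|²=10]]
2. A_y = 17  [[A, B, C are collinear ⇒ -2x+6y-78=0] ∩ [|A−(15, 18)|²=10]]
   so A = (12, 17)

A = (12, 17)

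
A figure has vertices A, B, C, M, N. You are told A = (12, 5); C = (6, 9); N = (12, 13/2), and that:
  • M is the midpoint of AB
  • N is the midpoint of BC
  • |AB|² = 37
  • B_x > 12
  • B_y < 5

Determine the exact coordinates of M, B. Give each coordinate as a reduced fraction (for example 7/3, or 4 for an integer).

1. B_x = 18  [B = 2·N−C = 2·(12, 13/2)−(6, 9)]
2. B_y = 4  [B = 2·N−C = 2·(12, 13/2)−(6, 9)]
   so B = (18, 4)
3. M_x = 15  [2·M = A+B = (12, 5)+(18, 4)]
4. M_y = 9/2  [2·M = A+B = (12, 5)+(18, 4)]
   so M = (15, 9/2)

M = (15, 9/2)
B = (18, 4)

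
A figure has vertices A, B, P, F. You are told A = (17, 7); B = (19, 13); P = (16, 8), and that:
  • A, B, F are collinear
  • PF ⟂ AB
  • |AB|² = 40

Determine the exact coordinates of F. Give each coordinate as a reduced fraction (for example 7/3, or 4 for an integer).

1. F_x = 86/5  [[A, B, F are collinear ⇒ -6x+2y+88=0] ∩ [PF ⟂ AB ⇒ 2x+6y-80=0]]
2. F_y = 38/5  [[A, B, F are collinear ⇒ -6x+2y+88=0] ∩ [PF ⟂ AB ⇒ 2x+6y-80=0]]
   so F = (86/5, 38/5)

F = (86/5, 38/5)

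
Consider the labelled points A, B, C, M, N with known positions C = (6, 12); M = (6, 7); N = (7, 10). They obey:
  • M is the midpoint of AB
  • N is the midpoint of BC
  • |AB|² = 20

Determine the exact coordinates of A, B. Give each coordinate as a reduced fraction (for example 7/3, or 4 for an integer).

1. B_x = 8  [B = 2·N−C = 2·(7, 10)−(6, 12)]
2. B_y = 8  [B = 2·N−C = 2·(7, 10)−(6, 12)]
   so B = (8, 8)
3. A_x = 4  [A = 2·M−B = 2·(6, 7)−(8, 8)]
4. A_y = 6  [A = 2·M−B = 2·(6, 7)−(8, 8)]
   so A = (4, 6)

A = (4, 6)
B = (8, 8)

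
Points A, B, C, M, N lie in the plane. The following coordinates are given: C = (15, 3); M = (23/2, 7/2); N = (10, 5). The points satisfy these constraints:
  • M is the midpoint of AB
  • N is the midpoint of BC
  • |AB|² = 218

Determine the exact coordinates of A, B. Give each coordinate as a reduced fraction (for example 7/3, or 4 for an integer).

A = (18, 0)
B = (5, 7)

1. B_x = 5  [B = 2·N−C = 2·(10, 5)−(15, 3)]
2. B_y = 7  [B = 2·N−C = 2·(10, 5)−(15, 3)]
   so B = (5, 7)
3. A_x = 18  [A = 2·M−B = 2·(23/2, 7/2)−(5, 7)]
4. A_y = 0  [A = 2·M−B = 2·(23/2, 7/2)−(5, 7)]
   so A = (18, 0)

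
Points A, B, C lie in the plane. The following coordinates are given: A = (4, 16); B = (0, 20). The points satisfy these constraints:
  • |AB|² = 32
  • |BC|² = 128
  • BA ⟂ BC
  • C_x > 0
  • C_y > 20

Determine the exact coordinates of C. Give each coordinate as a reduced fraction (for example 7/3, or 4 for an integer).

C = (8, 28)

1. C_x = 8  [[BA ⟂ BC ⇒ 4x-4y+80=0] ∩ [|C−(0, 20)|²=128]]
2. C_y = 28  [[BA ⟂ BC ⇒ 4x-4y+80=0] ∩ [|C−(0, 20)|²=128]]
   so C = (8, 28)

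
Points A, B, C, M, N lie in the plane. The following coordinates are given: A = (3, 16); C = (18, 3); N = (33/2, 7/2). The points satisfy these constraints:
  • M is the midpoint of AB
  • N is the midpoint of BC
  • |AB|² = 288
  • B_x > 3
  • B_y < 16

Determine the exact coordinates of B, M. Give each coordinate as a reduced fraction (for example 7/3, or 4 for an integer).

B = (15, 4)
M = (9, 10)

1. B_x = 15  [B = 2·N−C = 2·(33/2, 7/2)−(18, 3)]
2. B_y = 4  [B = 2·N−C = 2·(33/2, 7/2)−(18, 3)]
   so B = (15, 4)
3. M_x = 9  [2·M = A+B = (3, 16)+(15, 4)]
4. M_y = 10  [2·M = A+B = (3, 16)+(15, 4)]
   so M = (9, 10)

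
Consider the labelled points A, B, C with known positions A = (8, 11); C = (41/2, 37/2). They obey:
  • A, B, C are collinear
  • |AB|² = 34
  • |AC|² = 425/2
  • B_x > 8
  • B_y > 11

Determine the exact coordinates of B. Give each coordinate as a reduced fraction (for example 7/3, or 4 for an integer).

B = (13, 14)

1. B_x = 13  [[A, B, C are collinear ⇒ 15/2x-25/2y+155/2=0] ∩ [|B−(8, 11)|²=34]]
2. B_y = 14  [[A, B, C are collinear ⇒ 15/2x-25/2y+155/2=0] ∩ [|B−(8, 11)|²=34]]
   so B = (13, 14)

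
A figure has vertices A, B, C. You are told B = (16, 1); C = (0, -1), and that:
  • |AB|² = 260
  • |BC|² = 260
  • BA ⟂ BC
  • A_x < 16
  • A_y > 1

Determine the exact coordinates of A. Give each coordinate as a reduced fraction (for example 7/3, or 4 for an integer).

A = (14, 17)

1. A_x = 14  [[BA ⟂ BC ⇒ -16x-2y+258=0] ∩ [|A−(16, 1)|²=260]]
2. A_y = 17  [[BA ⟂ BC ⇒ -16x-2y+258=0] ∩ [|A−(16, 1)|²=260]]
   so A = (14, 17)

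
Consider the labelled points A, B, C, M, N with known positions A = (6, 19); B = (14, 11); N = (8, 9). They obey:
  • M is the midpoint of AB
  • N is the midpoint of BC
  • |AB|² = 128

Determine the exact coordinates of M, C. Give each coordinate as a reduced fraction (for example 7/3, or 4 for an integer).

M = (10, 15)
C = (2, 7)

1. M_x = 10  [2·M = A+B = (6, 19)+(14, 11)]
2. M_y = 15  [2·M = A+B = (6, 19)+(14, 11)]
   so M = (10, 15)
3. C_x = 2  [C = 2·N−B = 2·(8, 9)−(14, 11)]
4. C_y = 7  [C = 2·N−B = 2·(8, 9)−(14, 11)]
   so C = (2, 7)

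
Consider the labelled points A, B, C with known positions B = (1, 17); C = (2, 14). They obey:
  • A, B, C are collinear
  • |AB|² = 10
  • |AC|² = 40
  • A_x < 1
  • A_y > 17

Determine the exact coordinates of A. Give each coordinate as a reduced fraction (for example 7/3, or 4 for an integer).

A = (0, 20)

1. A_x = 0  [[A, B, C are collinear ⇒ 3x+1y-20=0] ∩ [|A−(1, 17)|²=10]]
2. A_y = 20  [[A, B, C are collinear ⇒ 3x+1y-20=0] ∩ [|A−(1, 17)|²=10]]
   so A = (0, 20)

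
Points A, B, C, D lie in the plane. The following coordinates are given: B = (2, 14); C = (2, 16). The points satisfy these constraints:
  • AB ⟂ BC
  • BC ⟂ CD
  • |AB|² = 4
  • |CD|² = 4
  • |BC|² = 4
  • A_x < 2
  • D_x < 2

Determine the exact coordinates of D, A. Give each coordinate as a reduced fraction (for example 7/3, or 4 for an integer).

1. D_x = 0  [[BC ⟂ CD ⇒ 2y-32=0] ∩ [|D−(2, 16)|²=4]]
2. D_y = 16  [[BC ⟂ CD ⇒ 2y-32=0] ∩ [|D−(2, 16)|²=4]]
   so D = (0, 16)
3. A_x = 0  [[AB ⟂ BC ⇒ -2y+28=0] ∩ [|A−(2, 14)|²=4]]
4. A_y = 14  [[AB ⟂ BC ⇒ -2y+28=0] ∩ [|A−(2, 14)|²=4]]
   so A = (0, 14)

D = (0, 16)
A = (0, 14)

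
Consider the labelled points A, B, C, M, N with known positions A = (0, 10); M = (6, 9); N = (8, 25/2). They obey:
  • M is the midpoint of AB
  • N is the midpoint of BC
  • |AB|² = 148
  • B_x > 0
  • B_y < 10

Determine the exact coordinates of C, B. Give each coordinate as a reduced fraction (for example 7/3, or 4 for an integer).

C = (4, 17)
B = (12, 8)

1. B_x = 12  [B = 2·M−A = 2·(6, 9)−(0, 10)]
2. B_y = 8  [B = 2·M−A = 2·(6, 9)−(0, 10)]
   so B = (12, 8)
3. C_x = 4  [C = 2·N−B = 2·(8, 25/2)−(12, 8)]
4. C_y = 17  [C = 2·N−B = 2·(8, 25/2)−(12, 8)]
   so C = (4, 17)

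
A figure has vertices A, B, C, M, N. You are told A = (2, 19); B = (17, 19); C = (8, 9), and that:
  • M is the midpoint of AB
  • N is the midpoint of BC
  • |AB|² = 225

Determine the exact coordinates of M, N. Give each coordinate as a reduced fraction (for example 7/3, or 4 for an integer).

1. M_x = 19/2  [2·M = A+B = (2, 19)+(17, 19)]
2. M_y = 19  [2·M = A+B = (2, 19)+(17, 19)]
   so M = (19/2, 19)
3. N_x = 25/2  [2·N = B+C = (17, 19)+(8, 9)]
4. N_y = 14  [2·N = B+C = (17, 19)+(8, 9)]
   so N = (25/2, 14)

M = (19/2, 19)
N = (25/2, 14)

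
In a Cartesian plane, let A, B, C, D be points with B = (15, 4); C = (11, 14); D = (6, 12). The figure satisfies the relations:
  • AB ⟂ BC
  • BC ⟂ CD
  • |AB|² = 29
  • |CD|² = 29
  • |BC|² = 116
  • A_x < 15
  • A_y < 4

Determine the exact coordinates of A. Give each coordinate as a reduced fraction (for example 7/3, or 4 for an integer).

1. A_x = 10  [[AB ⟂ BC ⇒ 4x-10y-20=0] ∩ [|A−(15, 4)|²=29]]
2. A_y = 2  [[AB ⟂ BC ⇒ 4x-10y-20=0] ∩ [|A−(15, 4)|²=29]]
   so A = (10, 2)

A = (10, 2)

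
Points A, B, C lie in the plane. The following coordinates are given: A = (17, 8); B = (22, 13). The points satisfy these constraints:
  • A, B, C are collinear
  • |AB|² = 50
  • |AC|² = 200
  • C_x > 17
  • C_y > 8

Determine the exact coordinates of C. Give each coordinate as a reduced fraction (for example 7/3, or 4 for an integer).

1. C_x = 27  [[A, B, C are collinear ⇒ -5x+5y+45=0] ∩ [|C−(17, 8)|²=200]]
2. C_y = 18  [[A, B, C are collinear ⇒ -5x+5y+45=0] ∩ [|C−(17, 8)|²=200]]
   so C = (27, 18)

C = (27, 18)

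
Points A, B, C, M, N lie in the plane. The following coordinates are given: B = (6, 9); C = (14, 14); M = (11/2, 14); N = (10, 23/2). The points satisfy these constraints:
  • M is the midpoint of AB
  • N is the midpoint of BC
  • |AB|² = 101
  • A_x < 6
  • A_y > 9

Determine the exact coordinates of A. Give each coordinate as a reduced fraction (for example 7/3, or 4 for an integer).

1. A_x = 5  [A = 2·M−B = 2·(11/2, 14)−(6, 9)]
2. A_y = 19  [A = 2·M−B = 2·(11/2, 14)−(6, 9)]
   so A = (5, 19)

A = (5, 19)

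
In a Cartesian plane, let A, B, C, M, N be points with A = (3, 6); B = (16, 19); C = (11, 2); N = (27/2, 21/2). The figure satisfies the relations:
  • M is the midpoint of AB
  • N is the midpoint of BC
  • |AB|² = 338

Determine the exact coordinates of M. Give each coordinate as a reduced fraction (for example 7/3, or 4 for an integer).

1. M_x = 19/2  [2·M = A+B = (3, 6)+(16, 19)]
2. M_y = 25/2  [2·M = A+B = (3, 6)+(16, 19)]
   so M = (19/2, 25/2)

M = (19/2, 25/2)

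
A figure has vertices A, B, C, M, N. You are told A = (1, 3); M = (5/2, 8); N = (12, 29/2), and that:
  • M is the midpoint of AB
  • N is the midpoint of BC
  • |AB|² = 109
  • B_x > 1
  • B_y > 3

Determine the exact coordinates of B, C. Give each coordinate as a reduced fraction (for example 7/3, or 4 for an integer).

B = (4, 13)
C = (20, 16)

1. B_x = 4  [B = 2·M−A = 2·(5/2, 8)−(1, 3)]
2. B_y = 13  [B = 2·M−A = 2·(5/2, 8)−(1, 3)]
   so B = (4, 13)
3. C_x = 20  [C = 2·N−B = 2·(12, 29/2)−(4, 13)]
4. C_y = 16  [C = 2·N−B = 2·(12, 29/2)−(4, 13)]
   so C = (20, 16)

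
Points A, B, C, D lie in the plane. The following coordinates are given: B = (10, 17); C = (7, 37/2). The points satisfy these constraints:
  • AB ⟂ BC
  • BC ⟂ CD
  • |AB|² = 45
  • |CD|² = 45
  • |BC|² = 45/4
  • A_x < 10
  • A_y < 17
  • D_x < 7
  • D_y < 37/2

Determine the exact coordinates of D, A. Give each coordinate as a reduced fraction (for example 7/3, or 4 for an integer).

1. D_x = 4  [[BC ⟂ CD ⇒ -3x+3/2y-27/4=0] ∩ [|D−(7, 37/2)|²=45]]
2. D_y = 25/2  [[BC ⟂ CD ⇒ -3x+3/2y-27/4=0] ∩ [|D−(7, 37/2)|²=45]]
   so D = (4, 25/2)
3. A_x = 7  [[AB ⟂ BC ⇒ 3x-3/2y-9/2=0] ∩ [|A−(10, 17)|²=45]]
4. A_y = 11  [[AB ⟂ BC ⇒ 3x-3/2y-9/2=0] ∩ [|A−(10, 17)|²=45]]
   so A = (7, 11)

D = (4, 25/2)
A = (7, 11)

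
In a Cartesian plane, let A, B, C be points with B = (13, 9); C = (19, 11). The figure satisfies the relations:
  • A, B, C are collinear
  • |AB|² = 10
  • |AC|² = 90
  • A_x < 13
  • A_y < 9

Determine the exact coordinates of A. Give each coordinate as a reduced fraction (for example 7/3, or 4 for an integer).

1. A_x = 10  [[A, B, C are collinear ⇒ -2x+6y-28=0] ∩ [|A−(13, 9)|²=10]]
2. A_y = 8  [[A, B, C are collinear ⇒ -2x+6y-28=0] ∩ [|A−(13, 9)|²=10]]
   so A = (10, 8)

A = (10, 8)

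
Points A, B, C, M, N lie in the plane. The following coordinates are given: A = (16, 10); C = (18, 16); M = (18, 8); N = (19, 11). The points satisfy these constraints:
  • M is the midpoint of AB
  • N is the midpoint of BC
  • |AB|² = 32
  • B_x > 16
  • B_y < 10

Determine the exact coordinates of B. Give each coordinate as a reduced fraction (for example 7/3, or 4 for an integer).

B = (20, 6)

1. B_x = 20  [B = 2·M−A = 2·(18, 8)−(16, 10)]
2. B_y = 6  [B = 2·M−A = 2·(18, 8)−(16, 10)]
   so B = (20, 6)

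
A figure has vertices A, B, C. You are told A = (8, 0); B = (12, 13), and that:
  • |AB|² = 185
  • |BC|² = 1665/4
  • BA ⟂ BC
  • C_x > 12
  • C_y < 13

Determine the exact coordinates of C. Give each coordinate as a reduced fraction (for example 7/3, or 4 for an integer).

C = (63/2, 7)

1. C_x = 63/2  [[BA ⟂ BC ⇒ -4x-13y+217=0] ∩ [|C−(12, 13)|²=1665/4]]
2. C_y = 7  [[BA ⟂ BC ⇒ -4x-13y+217=0] ∩ [|C−(12, 13)|²=1665/4]]
   so C = (63/2, 7)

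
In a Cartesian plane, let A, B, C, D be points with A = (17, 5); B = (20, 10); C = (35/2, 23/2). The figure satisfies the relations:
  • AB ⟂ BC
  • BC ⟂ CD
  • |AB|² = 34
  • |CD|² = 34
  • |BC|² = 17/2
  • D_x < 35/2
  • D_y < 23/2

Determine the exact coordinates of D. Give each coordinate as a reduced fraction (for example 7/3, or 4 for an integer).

D = (29/2, 13/2)

1. D_x = 29/2  [[BC ⟂ CD ⇒ -5/2x+3/2y+53/2=0] ∩ [|D−(35/2, 23/2)|²=34]]
2. D_y = 13/2  [[BC ⟂ CD ⇒ -5/2x+3/2y+53/2=0] ∩ [|D−(35/2, 23/2)|²=34]]
   so D = (29/2, 13/2)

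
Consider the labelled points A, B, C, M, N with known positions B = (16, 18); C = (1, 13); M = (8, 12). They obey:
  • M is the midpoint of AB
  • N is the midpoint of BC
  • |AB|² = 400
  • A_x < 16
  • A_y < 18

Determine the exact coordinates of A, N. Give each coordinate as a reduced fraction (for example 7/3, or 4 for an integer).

A = (0, 6)
N = (17/2, 31/2)

1. A_x = 0  [A = 2·M−B = 2·(8, 12)−(16, 18)]
2. A_y = 6  [A = 2·M−B = 2·(8, 12)−(16, 18)]
   so A = (0, 6)
3. N_x = 17/2  [2·N = B+C = (16, 18)+(1, 13)]
4. N_y = 31/2  [2·N = B+C = (16, 18)+(1, 13)]
   so N = (17/2, 31/2)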